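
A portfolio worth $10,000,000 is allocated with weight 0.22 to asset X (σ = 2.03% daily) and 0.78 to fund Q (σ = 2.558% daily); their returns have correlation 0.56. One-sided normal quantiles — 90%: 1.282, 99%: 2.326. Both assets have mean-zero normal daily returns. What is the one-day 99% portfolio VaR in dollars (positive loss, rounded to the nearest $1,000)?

σ_p² = 0.22²·2.03² + 0.78²·2.558² + 2·0.56·0.22·0.78·2.03·2.558 = 5.1784 (%²).
σ_p = √5.1784 = 2.276%.
VaR = 2.326 × 2.276% = 5.294%; on $10,000,000 that is $529,400.

$529,000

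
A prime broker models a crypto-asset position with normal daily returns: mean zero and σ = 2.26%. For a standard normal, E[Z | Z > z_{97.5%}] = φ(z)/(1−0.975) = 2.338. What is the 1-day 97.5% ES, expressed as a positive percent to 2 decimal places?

ES = 2.26% × 2.338 = 5.284%.

5.28%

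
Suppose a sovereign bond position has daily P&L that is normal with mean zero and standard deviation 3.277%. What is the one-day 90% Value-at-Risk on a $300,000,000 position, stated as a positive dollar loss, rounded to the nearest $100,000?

At 90% one-sided, z = 1.282.
VaR = z·σ = 1.282 × 3.277% = 4.201%.
On $300,000,000: 0.04201 × $300,000,000 = $12,603,000.

$12,600,000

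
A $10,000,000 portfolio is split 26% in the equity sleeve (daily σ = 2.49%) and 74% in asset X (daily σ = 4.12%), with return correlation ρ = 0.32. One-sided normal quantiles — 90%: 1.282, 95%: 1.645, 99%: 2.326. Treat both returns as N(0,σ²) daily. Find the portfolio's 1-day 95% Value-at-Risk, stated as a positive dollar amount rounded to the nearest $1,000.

$545,000

σ_p² = 0.26²·2.49² + 0.74²·4.12² + 2·0.32·0.26·0.74·2.49·4.12 = 10.9775 (%²).
σ_p = √10.9775 = 3.313%.
VaR = 1.645 × 3.313% = 5.450%; on $10,000,000 that is $545,000.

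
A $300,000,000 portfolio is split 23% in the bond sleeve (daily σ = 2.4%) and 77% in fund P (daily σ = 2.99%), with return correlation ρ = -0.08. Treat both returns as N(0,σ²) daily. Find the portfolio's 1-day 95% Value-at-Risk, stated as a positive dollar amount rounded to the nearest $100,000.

σ_p² = 0.23²·2.4² + 0.77²·2.99² + 2·-0.08·0.23·0.77·2.4·2.99 = 5.4020 (%²).
σ_p = √5.4020 = 2.324%.
At 95%, z = 1.645.
VaR = 1.645 × 2.324% = 3.823%; on $300,000,000 that is $11,469,000.

$11,500,000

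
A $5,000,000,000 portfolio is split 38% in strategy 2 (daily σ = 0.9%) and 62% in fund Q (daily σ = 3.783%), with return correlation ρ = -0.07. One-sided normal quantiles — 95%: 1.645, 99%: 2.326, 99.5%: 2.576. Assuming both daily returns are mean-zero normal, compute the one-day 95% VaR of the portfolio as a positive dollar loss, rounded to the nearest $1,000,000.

σ_p² = 0.38²·0.9² + 0.62²·3.783² + 2·-0.07·0.38·0.62·0.9·3.783 = 5.5058 (%²).
σ_p = √5.5058 = 2.346%.
VaR = 1.645 × 2.346% = 3.859%; on $5,000,000,000 that is $192,950,000.

$193,000,000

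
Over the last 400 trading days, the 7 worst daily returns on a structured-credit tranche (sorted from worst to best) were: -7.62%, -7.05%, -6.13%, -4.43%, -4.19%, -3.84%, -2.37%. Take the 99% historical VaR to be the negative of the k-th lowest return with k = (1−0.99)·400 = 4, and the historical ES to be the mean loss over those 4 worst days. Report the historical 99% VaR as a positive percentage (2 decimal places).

4.43%

k = 4; the 4th lowest return is -4.43%, so VaR = 4.43%.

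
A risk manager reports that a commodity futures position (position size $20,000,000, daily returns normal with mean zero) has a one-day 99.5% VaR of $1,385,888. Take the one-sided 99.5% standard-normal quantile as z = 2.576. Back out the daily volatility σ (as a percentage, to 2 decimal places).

2.69%

VaR as a fraction: $1,385,888 / $20,000,000 = 6.929%.
σ = VaR / z = 6.929% / 2.576 = 2.690%.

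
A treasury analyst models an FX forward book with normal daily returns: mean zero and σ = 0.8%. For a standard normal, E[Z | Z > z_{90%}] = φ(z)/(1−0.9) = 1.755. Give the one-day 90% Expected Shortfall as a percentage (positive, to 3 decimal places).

ES = 0.8% × 1.755 = 1.404%.

1.404%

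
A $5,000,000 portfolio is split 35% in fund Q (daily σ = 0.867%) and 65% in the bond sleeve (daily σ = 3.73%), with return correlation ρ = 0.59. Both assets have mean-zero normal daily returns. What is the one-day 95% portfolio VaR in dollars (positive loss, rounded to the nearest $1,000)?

σ_p² = 0.35²·0.867² + 0.65²·3.73² + 2·0.59·0.35·0.65·0.867·3.73 = 6.8384 (%²).
σ_p = √6.8384 = 2.615%.
At 95%, z = 1.645.
VaR = 1.645 × 2.615% = 4.302%; on $5,000,000 that is $215,100.

$215,000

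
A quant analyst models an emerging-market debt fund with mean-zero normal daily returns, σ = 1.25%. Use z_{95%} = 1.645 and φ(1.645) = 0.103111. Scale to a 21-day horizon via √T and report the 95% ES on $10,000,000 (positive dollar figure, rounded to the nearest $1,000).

$1,181,000

σ_{21d} = 1.25% × √21 = 5.728%.
ES multiplier = φ(z)/(1−α) = 0.103111/0.05 = 2.062.
ES = 5.728% × 2.062 = 11.811%; on $10,000,000: $1,181,100.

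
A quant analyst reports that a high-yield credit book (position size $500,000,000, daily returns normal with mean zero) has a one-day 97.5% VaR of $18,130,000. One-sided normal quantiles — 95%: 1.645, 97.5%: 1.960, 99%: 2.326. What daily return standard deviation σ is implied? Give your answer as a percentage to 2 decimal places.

1.85%

VaR as a fraction: $18,130,000 / $500,000,000 = 3.626%.
σ = VaR / z = 3.626% / 1.960 = 1.850%.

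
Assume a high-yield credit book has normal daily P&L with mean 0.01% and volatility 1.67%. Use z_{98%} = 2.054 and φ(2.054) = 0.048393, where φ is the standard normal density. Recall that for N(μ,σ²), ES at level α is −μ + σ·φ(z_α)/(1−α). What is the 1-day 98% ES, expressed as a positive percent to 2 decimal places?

Tail multiplier: φ(z)/(1−α) = 0.048393 / 0.02 = 2.420.
ES = −(0.01%) + 1.67% × 2.420 = 4.031%.

4.03%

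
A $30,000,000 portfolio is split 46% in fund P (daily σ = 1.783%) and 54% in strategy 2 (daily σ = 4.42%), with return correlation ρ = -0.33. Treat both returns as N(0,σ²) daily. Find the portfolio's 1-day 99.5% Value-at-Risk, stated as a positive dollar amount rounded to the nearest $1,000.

$1,741,000

σ_p² = 0.46²·1.783² + 0.54²·4.42² + 2·-0.33·0.46·0.54·1.783·4.42 = 5.0775 (%²).
σ_p = √5.0775 = 2.253%.
At 99.5%, z = 2.576.
VaR = 2.576 × 2.253% = 5.804%; on $30,000,000 that is $1,741,200.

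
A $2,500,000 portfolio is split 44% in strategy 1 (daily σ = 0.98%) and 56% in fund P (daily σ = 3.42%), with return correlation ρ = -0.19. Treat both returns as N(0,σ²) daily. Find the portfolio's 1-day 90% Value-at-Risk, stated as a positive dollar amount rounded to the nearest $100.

σ_p² = 0.44²·0.98² + 0.56²·3.42² + 2·-0.19·0.44·0.56·0.98·3.42 = 3.5401 (%²).
σ_p = √3.5401 = 1.882%.
At 90%, z = 1.282.
VaR = 1.282 × 1.882% = 2.413%; on $2,500,000 that is $60,325.

$60,300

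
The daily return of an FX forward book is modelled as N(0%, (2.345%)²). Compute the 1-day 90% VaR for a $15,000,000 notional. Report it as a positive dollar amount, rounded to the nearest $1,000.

At 90% one-sided, z = 1.282.
VaR = z·σ = 1.282 × 2.345% = 3.006%.
On $15,000,000: 0.03006 × $15,000,000 = $450,900.

$451,000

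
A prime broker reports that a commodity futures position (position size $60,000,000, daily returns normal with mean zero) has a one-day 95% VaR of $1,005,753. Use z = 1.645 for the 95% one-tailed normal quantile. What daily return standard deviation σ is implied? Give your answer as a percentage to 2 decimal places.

VaR as a fraction: $1,005,753 / $60,000,000 = 1.676%.
σ = VaR / z = 1.676% / 1.645 = 1.019%.

1.02%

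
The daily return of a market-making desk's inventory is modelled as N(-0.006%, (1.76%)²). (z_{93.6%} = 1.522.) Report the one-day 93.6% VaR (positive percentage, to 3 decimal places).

2.685%

VaR = −μ + z·σ = −(-0.006%) + 1.522 × 1.76% = 2.685%.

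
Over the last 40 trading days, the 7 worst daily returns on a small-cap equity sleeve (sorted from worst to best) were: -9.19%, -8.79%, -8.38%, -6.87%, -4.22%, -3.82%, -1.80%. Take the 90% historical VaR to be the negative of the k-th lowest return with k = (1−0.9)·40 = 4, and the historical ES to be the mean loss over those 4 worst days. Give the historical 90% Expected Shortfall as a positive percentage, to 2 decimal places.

The 4 worst returns sum to -33.23%.
ES = −(-33.23%) / 4 = 8.3075% ≈ 8.31%.

8.31%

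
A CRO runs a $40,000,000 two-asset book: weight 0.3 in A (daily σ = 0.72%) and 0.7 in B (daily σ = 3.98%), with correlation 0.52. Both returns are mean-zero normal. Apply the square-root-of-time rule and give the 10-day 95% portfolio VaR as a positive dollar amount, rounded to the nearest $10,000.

$6,040,000

σ_p = √(0.3²·0.72² + 0.7²·3.98² + 2·0.52·0.3·0.7·0.72·3.98) = 2.904%.
σ_{10d} = 2.904% × √10 = 9.183%.
z(95%) = 1.645.
VaR = 1.645 × 9.183% = 15.106%; on $40,000,000 that is $6,042,400.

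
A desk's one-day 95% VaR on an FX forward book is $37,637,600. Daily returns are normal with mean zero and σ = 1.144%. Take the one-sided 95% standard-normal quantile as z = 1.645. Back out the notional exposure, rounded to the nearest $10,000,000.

VaR as a fraction of value: z·σ = 1.645 × 1.144% = 1.88188%.
Position = $37,637,600 / 0.0188188 = $2,000,000,000.

$2,000,000,000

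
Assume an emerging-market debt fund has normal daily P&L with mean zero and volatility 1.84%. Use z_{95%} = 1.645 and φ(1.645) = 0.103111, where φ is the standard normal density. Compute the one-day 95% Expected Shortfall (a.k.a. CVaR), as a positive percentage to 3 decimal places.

Tail multiplier: φ(z)/(1−α) = 0.103111 / 0.05 = 2.062.
ES = 1.84% × 2.062 = 3.794%.

3.794%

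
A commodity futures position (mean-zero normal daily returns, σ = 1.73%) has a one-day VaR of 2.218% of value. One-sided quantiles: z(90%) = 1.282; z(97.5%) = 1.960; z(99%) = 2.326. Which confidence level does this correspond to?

90%

Implied z = VaR/σ = 2.218 / 1.73 = 1.282.
This matches z(90%) = 1.282.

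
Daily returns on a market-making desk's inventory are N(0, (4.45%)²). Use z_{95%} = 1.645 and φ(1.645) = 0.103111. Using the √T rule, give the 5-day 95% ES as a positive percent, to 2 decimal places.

σ_{5d} = 4.45% × √5 = 9.951%.
ES multiplier = φ(z)/(1−α) = 0.103111/0.05 = 2.062.
ES = 9.951% × 2.062 = 20.519%.

20.52%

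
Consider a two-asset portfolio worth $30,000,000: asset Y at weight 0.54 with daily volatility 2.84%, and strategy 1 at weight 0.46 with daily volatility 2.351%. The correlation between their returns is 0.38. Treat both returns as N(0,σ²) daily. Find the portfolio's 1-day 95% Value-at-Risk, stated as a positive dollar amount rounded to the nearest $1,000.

$1,079,000

σ_p² = 0.54²·2.84² + 0.46²·2.351² + 2·0.38·0.54·0.46·2.84·2.351 = 4.7820 (%²).
σ_p = √4.7820 = 2.187%.
At 95%, z = 1.645.
VaR = 1.645 × 2.187% = 3.598%; on $30,000,000 that is $1,079,400.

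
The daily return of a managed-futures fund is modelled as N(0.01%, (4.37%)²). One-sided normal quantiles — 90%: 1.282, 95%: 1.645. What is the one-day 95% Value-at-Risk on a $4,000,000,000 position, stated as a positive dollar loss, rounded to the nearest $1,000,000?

VaR = −μ + z·σ = −(0.01%) + 1.645 × 4.37% = 7.179%.
On $4,000,000,000: 0.07179 × $4,000,000,000 = $287,160,000.

$287,000,000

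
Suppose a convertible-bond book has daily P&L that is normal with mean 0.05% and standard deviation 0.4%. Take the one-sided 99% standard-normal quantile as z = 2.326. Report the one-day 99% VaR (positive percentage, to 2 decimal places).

0.88%

VaR = −μ + z·σ = −(0.05%) + 2.326 × 0.4% = 0.880%.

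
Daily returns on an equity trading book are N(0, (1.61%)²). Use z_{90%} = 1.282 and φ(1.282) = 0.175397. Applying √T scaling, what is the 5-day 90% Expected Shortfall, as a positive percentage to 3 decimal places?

σ_{5d} = 1.61% × √5 = 3.600%.
ES multiplier = φ(z)/(1−α) = 0.175397/0.1 = 1.754.
ES = 3.600% × 1.754 = 6.314%.

6.314%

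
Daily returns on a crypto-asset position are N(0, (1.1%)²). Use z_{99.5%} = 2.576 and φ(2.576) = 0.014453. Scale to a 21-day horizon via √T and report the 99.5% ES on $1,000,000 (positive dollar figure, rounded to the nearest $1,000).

$146,000

σ_{21d} = 1.1% × √21 = 5.041%.
ES multiplier = φ(z)/(1−α) = 0.014453/0.005 = 2.891.
ES = 5.041% × 2.891 = 14.574%; on $1,000,000: $145,740.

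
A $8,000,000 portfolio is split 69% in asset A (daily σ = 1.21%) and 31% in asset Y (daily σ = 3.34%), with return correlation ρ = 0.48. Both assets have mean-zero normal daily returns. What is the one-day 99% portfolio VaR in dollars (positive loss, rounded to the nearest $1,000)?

$300,000

σ_p² = 0.69²·1.21² + 0.31²·3.34² + 2·0.48·0.69·0.31·1.21·3.34 = 2.5990 (%²).
σ_p = √2.5990 = 1.612%.
At 99%, z = 2.326.
VaR = 2.326 × 1.612% = 3.750%; on $8,000,000 that is $300,000.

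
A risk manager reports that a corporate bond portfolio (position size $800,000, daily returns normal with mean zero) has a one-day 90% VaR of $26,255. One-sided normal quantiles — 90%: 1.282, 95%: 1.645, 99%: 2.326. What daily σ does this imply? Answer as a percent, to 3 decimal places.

2.560%

VaR as a fraction: $26,255 / $800,000 = 3.282%.
σ = VaR / z = 3.282% / 1.282 = 2.560%.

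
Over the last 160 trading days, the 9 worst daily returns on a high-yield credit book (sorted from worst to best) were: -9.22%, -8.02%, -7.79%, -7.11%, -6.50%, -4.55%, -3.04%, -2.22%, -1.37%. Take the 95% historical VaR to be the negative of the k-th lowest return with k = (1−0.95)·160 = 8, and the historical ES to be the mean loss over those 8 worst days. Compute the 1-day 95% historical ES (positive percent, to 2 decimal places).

The 8 worst returns sum to -48.45%.
ES = −(-48.45%) / 8 = 6.05625% ≈ 6.06%.

6.06%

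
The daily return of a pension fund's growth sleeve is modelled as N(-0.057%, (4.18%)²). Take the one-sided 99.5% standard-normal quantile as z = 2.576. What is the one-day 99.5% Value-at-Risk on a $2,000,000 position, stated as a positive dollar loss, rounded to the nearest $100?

$216,500

VaR = −μ + z·σ = −(-0.057%) + 2.576 × 4.18% = 10.825%.
On $2,000,000: 0.10825 × $2,000,000 = $216,500.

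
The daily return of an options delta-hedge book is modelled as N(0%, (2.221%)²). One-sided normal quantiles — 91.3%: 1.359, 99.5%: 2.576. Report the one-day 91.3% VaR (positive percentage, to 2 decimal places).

VaR = z·σ = 1.359 × 2.221% = 3.018%.

3.02%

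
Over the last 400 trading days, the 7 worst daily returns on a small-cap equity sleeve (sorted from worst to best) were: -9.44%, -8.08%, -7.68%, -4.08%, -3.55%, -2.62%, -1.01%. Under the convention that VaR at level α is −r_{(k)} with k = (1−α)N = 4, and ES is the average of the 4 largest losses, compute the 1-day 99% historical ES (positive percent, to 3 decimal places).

The 4 worst returns sum to -29.28%.
ES = −(-29.28%) / 4 = 7.32% ≈ 7.320%.

7.320%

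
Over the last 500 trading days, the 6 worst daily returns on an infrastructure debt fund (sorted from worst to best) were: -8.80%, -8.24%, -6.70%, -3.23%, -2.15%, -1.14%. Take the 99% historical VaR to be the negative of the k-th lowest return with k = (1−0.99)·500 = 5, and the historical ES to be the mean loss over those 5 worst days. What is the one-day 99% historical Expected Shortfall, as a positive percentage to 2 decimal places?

5.82%

The 5 worst returns sum to -29.12%.
ES = −(-29.12%) / 5 = 5.824% ≈ 5.82%.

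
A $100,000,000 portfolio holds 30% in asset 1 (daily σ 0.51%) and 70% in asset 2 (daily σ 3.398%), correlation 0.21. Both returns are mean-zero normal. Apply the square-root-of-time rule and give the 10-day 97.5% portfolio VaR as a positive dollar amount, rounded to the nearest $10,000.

$14,970,000

σ_p = √(0.3²·0.51² + 0.7²·3.398² + 2·0.21·0.3·0.7·0.51·3.398) = 2.415%.
σ_{10d} = 2.415% × √10 = 7.637%.
z(97.5%) = 1.960.
VaR = 1.960 × 7.637% = 14.969%; on $100,000,000 that is $14,969,000.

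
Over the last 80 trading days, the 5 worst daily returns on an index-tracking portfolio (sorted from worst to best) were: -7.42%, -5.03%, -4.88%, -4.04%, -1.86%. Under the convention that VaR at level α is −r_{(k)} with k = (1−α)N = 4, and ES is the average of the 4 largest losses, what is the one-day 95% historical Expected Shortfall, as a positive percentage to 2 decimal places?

5.34%

The 4 worst returns sum to -21.37%.
ES = −(-21.37%) / 4 = 5.3425% ≈ 5.34%.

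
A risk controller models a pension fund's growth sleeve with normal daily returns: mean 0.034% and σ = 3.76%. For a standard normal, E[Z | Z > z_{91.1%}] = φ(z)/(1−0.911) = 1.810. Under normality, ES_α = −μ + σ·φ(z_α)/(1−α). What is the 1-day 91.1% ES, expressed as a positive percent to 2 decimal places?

6.77%

ES = −(0.034%) + 3.76% × 1.810 = 6.772%.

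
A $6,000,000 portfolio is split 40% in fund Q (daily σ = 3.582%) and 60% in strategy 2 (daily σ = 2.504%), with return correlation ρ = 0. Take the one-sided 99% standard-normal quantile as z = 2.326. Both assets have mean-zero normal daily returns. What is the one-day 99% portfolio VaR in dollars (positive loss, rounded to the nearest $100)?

σ_p² = 0.4²·3.582² + 0.6²·2.504² + 2·0·0.4·0.6·3.582·2.504 = 4.3101 (%²).
σ_p = √4.3101 = 2.076%.
VaR = 2.326 × 2.076% = 4.829%; on $6,000,000 that is $289,740.

$289,700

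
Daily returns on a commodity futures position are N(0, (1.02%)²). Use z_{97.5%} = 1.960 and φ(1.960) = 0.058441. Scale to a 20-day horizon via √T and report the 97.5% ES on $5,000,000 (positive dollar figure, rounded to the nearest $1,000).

σ_{20d} = 1.02% × √20 = 4.562%.
ES multiplier = φ(z)/(1−α) = 0.058441/0.025 = 2.338.
ES = 4.562% × 2.338 = 10.666%; on $5,000,000: $533,300.

$533,000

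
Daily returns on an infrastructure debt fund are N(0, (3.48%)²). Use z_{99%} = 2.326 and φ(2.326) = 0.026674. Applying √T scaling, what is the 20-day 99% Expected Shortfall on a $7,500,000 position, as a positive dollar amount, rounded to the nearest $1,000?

$3,113,000

σ_{20d} = 3.48% × √20 = 15.563%.
ES multiplier = φ(z)/(1−α) = 0.026674/0.01 = 2.667.
ES = 15.563% × 2.667 = 41.507%; on $7,500,000: $3,113,025.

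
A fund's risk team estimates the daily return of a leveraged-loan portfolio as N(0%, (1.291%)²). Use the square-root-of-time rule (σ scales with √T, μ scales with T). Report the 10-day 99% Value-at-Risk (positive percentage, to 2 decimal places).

9.50%

At 99%, z = 2.326.
σ_{10d} = 1.291% × √10 = 4.083%.
VaR = 2.326 × 4.083% = 9.497%.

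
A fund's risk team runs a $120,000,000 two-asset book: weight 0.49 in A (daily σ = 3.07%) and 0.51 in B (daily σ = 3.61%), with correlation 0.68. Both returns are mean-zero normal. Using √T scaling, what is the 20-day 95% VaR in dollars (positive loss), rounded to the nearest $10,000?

$27,090,000

σ_p = √(0.49²·3.07² + 0.51²·3.61² + 2·0.68·0.49·0.51·3.07·3.61) = 3.069%.
σ_{20d} = 3.069% × √20 = 13.725%.
z(95%) = 1.645.
VaR = 1.645 × 13.725% = 22.578%; on $120,000,000 that is $27,093,600.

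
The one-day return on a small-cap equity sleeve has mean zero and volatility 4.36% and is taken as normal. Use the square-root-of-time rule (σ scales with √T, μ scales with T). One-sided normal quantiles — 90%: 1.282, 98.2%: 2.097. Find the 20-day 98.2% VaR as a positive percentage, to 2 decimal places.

40.89%

σ_{20d} = 4.36% × √20 = 19.499%.
VaR = 2.097 × 19.499% = 40.889%.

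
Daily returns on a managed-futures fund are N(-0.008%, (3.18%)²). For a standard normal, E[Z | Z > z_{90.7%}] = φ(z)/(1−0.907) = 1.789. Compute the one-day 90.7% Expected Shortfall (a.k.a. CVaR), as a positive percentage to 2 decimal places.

ES = −(-0.008%) + 3.18% × 1.789 = 5.697%.

5.70%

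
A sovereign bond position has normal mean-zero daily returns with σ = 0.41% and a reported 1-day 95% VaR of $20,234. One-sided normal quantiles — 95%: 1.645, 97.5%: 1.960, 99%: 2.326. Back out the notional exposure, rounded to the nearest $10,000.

VaR as a fraction of value: z·σ = 1.645 × 0.41% = 0.67445%.
Position = $20,234 / 0.0067445 = $3,000,074.

$3,000,000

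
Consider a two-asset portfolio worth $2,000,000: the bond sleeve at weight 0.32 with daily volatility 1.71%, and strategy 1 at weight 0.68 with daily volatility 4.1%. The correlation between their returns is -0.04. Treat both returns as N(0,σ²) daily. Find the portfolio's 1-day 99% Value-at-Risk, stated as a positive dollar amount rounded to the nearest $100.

σ_p² = 0.32²·1.71² + 0.68²·4.1² + 2·-0.04·0.32·0.68·1.71·4.1 = 7.9503 (%²).
σ_p = √7.9503 = 2.820%.
At 99%, z = 2.326.
VaR = 2.326 × 2.820% = 6.559%; on $2,000,000 that is $131,180.

$131,200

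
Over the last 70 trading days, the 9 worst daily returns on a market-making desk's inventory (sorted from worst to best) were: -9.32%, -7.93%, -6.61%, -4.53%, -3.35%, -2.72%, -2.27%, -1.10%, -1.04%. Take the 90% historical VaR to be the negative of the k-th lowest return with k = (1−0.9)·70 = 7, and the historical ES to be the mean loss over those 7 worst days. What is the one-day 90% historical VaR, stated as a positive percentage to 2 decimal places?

k = 7; the 7th lowest return is -2.27%, so VaR = 2.27%.

2.27%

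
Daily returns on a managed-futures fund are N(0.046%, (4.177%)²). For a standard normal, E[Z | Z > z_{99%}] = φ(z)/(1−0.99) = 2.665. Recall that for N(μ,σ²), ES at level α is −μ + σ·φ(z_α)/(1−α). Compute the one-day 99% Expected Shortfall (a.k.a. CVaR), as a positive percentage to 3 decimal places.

11.086%

ES = −(0.046%) + 4.177% × 2.665 = 11.086%.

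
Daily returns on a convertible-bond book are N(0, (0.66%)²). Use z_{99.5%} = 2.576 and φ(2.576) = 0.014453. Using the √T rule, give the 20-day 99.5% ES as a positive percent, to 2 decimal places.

σ_{20d} = 0.66% × √20 = 2.952%.
ES multiplier = φ(z)/(1−α) = 0.014453/0.005 = 2.891.
ES = 2.952% × 2.891 = 8.534%.

8.53%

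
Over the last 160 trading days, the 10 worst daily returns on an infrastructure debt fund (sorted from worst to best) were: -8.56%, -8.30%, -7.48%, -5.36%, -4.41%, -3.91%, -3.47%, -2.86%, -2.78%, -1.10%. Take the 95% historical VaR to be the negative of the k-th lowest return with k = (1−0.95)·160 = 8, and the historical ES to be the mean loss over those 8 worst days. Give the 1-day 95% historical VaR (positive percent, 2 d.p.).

2.86%

k = 8; the 8th lowest return is -2.86%, so VaR = 2.86%.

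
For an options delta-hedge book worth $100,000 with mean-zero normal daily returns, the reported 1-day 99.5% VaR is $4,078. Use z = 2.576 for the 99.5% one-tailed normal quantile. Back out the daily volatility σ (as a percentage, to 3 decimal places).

VaR as a fraction: $4,078 / $100,000 = 4.078%.
σ = VaR / z = 4.078% / 2.576 = 1.583%.

1.583%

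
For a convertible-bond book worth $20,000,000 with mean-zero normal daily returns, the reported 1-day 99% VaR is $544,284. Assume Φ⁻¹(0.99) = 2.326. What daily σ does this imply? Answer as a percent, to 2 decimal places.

VaR as a fraction: $544,284 / $20,000,000 = 2.721%.
σ = VaR / z = 2.721% / 2.326 = 1.170%.

1.17%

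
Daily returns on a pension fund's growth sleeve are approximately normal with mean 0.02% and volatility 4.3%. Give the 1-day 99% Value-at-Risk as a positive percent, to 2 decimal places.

9.98%

At 99% one-sided, z = 2.326.
VaR = −μ + z·σ = −(0.02%) + 2.326 × 4.3% = 9.982%.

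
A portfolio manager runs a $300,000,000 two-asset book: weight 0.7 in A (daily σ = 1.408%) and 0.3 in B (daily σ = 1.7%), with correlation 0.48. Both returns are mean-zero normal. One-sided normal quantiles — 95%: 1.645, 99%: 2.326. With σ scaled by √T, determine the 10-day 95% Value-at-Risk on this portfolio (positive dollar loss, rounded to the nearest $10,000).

σ_p = √(0.7²·1.408² + 0.3²·1.7² + 2·0.48·0.7·0.3·1.408·1.7) = 1.309%.
σ_{10d} = 1.309% × √10 = 4.139%.
VaR = 1.645 × 4.139% = 6.809%; on $300,000,000 that is $20,427,000.

$20,430,000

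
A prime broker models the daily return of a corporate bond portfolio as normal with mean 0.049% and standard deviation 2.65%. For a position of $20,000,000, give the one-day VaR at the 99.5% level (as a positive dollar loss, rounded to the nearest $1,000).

$1,355,000

At 99.5% one-sided, z = 2.576.
VaR = −μ + z·σ = −(0.049%) + 2.576 × 2.65% = 6.777%.
On $20,000,000: 0.06777 × $20,000,000 = $1,355,400.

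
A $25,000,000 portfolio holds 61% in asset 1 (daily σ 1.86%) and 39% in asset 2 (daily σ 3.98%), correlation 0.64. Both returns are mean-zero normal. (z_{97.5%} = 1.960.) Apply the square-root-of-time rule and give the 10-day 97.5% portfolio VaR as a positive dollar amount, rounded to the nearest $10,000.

$3,780,000

σ_p = √(0.61²·1.86² + 0.39²·3.98² + 2·0.64·0.61·0.39·1.86·3.98) = 2.439%.
σ_{10d} = 2.439% × √10 = 7.713%.
VaR = 1.960 × 7.713% = 15.117%; on $25,000,000 that is $3,779,250.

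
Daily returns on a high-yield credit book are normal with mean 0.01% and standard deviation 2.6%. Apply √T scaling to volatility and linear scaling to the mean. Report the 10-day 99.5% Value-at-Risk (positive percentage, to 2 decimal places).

21.08%

At 99.5%, z = 2.576.
σ_{10d} = 2.6% × √10 = 8.222%; μ_{10d} = 10 × 0.01% = 0.100%.
VaR = −(0.100%) + 2.576 × 8.222% = 21.080%.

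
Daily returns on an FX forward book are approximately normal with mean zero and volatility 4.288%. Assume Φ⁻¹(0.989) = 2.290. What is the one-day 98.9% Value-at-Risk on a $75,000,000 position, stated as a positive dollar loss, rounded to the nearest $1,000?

VaR = z·σ = 2.290 × 4.288% = 9.820%.
On $75,000,000: 0.09820 × $75,000,000 = $7,365,000.

$7,365,000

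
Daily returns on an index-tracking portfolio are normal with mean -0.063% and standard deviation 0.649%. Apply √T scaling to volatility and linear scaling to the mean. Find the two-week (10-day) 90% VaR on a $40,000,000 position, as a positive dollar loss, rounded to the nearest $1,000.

$1,304,000

At 90%, z = 1.282.
σ_{10d} = 0.649% × √10 = 2.052%; μ_{10d} = 10 × -0.063% = -0.630%.
VaR = −(-0.630%) + 1.282 × 2.052% = 3.261%.
On $40,000,000: 0.03261 × $40,000,000 = $1,304,400.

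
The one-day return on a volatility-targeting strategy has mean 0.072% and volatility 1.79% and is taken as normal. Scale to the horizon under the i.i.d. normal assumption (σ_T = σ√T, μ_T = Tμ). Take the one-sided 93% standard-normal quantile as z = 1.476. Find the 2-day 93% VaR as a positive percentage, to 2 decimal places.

σ_{2d} = 1.79% × √2 = 2.531%; μ_{2d} = 2 × 0.072% = 0.144%.
VaR = −(0.144%) + 1.476 × 2.531% = 3.592%.

3.59%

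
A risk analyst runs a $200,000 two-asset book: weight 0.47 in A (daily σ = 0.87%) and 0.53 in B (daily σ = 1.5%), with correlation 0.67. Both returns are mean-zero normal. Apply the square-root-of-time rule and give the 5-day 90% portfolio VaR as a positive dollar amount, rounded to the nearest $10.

σ_p = √(0.47²·0.87² + 0.53²·1.5² + 2·0.67·0.47·0.53·0.87·1.5) = 1.111%.
σ_{5d} = 1.111% × √5 = 2.484%.
z(90%) = 1.282.
VaR = 1.282 × 2.484% = 3.184%; on $200,000 that is $6,368.

$6,370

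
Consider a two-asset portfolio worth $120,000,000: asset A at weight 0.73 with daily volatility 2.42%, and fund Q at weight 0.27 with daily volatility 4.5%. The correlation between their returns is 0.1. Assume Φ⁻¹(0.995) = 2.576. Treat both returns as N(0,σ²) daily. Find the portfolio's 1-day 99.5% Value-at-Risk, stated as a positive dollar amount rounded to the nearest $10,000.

σ_p² = 0.73²·2.42² + 0.27²·4.5² + 2·0.1·0.73·0.27·2.42·4.5 = 5.0264 (%²).
σ_p = √5.0264 = 2.242%.
VaR = 2.576 × 2.242% = 5.775%; on $120,000,000 that is $6,930,000.

$6,930,000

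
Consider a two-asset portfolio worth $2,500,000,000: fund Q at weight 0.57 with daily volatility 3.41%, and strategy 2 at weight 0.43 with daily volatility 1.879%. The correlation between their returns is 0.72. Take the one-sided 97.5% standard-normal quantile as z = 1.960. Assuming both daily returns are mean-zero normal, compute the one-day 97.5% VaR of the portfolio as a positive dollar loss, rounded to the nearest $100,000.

$126,800,000

σ_p² = 0.57²·3.41² + 0.43²·1.879² + 2·0.72·0.57·0.43·3.41·1.879 = 6.6922 (%²).
σ_p = √6.6922 = 2.587%.
VaR = 1.960 × 2.587% = 5.071%; on $2,500,000,000 that is $126,775,000.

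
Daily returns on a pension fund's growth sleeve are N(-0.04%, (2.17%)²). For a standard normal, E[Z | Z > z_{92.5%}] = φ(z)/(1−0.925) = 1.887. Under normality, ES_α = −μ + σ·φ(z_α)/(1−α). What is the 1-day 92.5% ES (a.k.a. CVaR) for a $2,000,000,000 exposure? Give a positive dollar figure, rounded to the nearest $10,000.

ES = −(-0.04%) + 2.17% × 1.887 = 4.135%.
On $2,000,000,000: 0.04135 × $2,000,000,000 = $82,700,000.

$82,700,000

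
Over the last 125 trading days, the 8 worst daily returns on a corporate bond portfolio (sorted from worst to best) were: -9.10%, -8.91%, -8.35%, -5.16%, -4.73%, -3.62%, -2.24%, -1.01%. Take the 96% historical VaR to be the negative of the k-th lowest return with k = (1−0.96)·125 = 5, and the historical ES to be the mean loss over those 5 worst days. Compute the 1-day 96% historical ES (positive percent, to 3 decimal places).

The 5 worst returns sum to -36.25%.
ES = −(-36.25%) / 5 = 7.25% ≈ 7.250%.

7.250%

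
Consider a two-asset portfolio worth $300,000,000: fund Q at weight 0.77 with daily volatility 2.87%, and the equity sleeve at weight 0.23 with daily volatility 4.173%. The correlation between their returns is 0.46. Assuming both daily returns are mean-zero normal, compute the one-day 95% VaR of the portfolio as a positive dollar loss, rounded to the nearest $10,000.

σ_p² = 0.77²·2.87² + 0.23²·4.173² + 2·0.46·0.77·0.23·2.87·4.173 = 7.7562 (%²).
σ_p = √7.7562 = 2.785%.
At 95%, z = 1.645.
VaR = 1.645 × 2.785% = 4.581%; on $300,000,000 that is $13,743,000.

$13,740,000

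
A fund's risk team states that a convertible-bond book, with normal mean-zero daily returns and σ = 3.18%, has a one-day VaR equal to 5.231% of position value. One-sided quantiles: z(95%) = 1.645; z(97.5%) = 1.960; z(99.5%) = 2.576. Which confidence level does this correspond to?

Implied z = VaR/σ = 5.231 / 3.18 = 1.645.
This matches z(95%) = 1.645.

95%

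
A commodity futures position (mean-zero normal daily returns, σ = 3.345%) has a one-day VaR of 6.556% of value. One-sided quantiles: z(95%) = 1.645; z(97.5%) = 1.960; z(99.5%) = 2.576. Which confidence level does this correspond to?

Implied z = VaR/σ = 6.556 / 3.345 = 1.960.
This matches z(97.5%) = 1.960.

97.5%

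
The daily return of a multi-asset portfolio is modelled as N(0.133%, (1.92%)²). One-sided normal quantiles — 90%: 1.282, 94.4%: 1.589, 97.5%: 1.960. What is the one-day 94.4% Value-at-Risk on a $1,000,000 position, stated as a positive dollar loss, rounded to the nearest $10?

$29,180

VaR = −μ + z·σ = −(0.133%) + 1.589 × 1.92% = 2.918%.
On $1,000,000: 0.02918 × $1,000,000 = $29,180.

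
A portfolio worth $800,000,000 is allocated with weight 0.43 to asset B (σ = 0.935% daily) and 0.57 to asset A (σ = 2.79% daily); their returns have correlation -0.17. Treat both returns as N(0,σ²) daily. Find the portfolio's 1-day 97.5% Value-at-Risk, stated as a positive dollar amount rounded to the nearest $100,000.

σ_p² = 0.43²·0.935² + 0.57²·2.79² + 2·-0.17·0.43·0.57·0.935·2.79 = 2.4733 (%²).
σ_p = √2.4733 = 1.573%.
At 97.5%, z = 1.960.
VaR = 1.960 × 1.573% = 3.083%; on $800,000,000 that is $24,664,000.

$24,700,000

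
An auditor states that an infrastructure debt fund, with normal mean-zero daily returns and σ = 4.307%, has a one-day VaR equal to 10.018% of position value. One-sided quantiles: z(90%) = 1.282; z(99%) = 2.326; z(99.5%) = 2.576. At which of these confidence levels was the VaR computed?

Implied z = VaR/σ = 10.018 / 4.307 = 2.326.
This matches z(99%) = 2.326.

99%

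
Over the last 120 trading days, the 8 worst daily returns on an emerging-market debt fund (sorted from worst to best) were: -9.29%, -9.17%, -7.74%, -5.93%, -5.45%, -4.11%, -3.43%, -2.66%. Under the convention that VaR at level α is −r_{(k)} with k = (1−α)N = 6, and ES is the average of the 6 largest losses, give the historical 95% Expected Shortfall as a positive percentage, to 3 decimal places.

6.948%

The 6 worst returns sum to -41.69%.
ES = −(-41.69%) / 6 = 6.9483…% ≈ 6.948%.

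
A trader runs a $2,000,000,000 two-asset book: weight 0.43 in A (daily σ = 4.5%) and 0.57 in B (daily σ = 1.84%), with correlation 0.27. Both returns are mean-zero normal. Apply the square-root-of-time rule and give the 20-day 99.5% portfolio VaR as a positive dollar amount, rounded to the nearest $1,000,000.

σ_p = √(0.43²·4.5² + 0.57²·1.84² + 2·0.27·0.43·0.57·4.5·1.84) = 2.437%.
σ_{20d} = 2.437% × √20 = 10.899%.
z(99.5%) = 2.576.
VaR = 2.576 × 10.899% = 28.076%; on $2,000,000,000 that is $561,520,000.

$562,000,000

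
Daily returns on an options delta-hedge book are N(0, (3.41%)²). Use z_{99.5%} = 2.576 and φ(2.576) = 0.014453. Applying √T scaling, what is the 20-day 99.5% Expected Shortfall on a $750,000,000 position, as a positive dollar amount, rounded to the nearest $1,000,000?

σ_{20d} = 3.41% × √20 = 15.250%.
ES multiplier = φ(z)/(1−α) = 0.014453/0.005 = 2.891.
ES = 15.250% × 2.891 = 44.088%; on $750,000,000: $330,660,000.

$331,000,000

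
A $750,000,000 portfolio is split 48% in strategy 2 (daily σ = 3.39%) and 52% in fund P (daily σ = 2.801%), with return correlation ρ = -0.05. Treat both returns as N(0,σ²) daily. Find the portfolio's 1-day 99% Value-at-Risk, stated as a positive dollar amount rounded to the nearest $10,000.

$37,140,000

σ_p² = 0.48²·3.39² + 0.52²·2.801² + 2·-0.05·0.48·0.52·3.39·2.801 = 4.5322 (%²).
σ_p = √4.5322 = 2.129%.
At 99%, z = 2.326.
VaR = 2.326 × 2.129% = 4.952%; on $750,000,000 that is $37,140,000.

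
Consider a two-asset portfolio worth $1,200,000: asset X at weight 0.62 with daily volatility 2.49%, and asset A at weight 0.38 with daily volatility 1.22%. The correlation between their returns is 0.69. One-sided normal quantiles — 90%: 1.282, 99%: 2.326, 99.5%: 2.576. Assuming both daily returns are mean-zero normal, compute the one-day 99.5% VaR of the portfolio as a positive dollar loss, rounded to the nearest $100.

σ_p² = 0.62²·2.49² + 0.38²·1.22² + 2·0.69·0.62·0.38·2.49·1.22 = 3.5859 (%²).
σ_p = √3.5859 = 1.894%.
VaR = 2.576 × 1.894% = 4.879%; on $1,200,000 that is $58,548.

$58,500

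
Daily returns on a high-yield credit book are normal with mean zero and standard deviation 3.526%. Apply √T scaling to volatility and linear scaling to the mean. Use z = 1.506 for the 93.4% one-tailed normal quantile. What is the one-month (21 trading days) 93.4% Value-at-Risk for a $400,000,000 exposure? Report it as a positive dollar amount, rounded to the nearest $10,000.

$97,340,000

σ_{21d} = 3.526% × √21 = 16.158%.
VaR = 1.506 × 16.158% = 24.334%.
On $400,000,000: 0.24334 × $400,000,000 = $97,336,000.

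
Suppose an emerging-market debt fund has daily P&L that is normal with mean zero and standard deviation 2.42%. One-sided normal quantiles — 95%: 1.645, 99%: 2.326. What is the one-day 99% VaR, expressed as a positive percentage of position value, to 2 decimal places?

VaR = z·σ = 2.326 × 2.42% = 5.629%.

5.63%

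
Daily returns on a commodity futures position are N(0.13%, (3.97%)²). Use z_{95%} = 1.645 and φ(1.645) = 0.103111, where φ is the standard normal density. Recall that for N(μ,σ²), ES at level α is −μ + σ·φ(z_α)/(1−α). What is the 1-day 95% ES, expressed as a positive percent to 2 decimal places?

Tail multiplier: φ(z)/(1−α) = 0.103111 / 0.05 = 2.062.
ES = −(0.13%) + 3.97% × 2.062 = 8.056%.

8.06%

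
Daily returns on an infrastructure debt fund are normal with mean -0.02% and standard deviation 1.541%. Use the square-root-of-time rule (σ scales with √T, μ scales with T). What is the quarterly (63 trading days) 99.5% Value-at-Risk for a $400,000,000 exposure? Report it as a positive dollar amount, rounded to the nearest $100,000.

At 99.5%, z = 2.576.
σ_{63d} = 1.541% × √63 = 12.231%; μ_{63d} = 63 × -0.02% = -1.260%.
VaR = −(-1.260%) + 2.576 × 12.231% = 32.767%.
On $400,000,000: 0.32767 × $400,000,000 = $131,068,000.

$131,100,000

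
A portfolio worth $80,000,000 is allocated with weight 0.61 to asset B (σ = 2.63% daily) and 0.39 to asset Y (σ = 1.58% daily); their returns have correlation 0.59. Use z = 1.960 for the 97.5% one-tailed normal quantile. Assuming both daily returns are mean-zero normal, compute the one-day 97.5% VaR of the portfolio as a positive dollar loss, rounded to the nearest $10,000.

$3,180,000

σ_p² = 0.61²·2.63² + 0.39²·1.58² + 2·0.59·0.61·0.39·2.63·1.58 = 4.1200 (%²).
σ_p = √4.1200 = 2.030%.
VaR = 1.960 × 2.030% = 3.979%; on $80,000,000 that is $3,183,200.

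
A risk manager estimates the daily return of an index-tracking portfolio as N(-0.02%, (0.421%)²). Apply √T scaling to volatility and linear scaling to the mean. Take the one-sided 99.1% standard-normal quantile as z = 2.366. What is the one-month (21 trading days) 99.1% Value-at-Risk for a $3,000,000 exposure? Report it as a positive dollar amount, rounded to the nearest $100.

$149,500

σ_{21d} = 0.421% × √21 = 1.929%; μ_{21d} = 21 × -0.02% = -0.420%.
VaR = −(-0.420%) + 2.366 × 1.929% = 4.984%.
On $3,000,000: 0.04984 × $3,000,000 = $149,520.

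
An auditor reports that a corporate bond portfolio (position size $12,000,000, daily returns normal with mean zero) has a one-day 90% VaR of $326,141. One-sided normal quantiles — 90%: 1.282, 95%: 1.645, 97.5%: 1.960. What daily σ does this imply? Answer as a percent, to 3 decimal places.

2.120%

VaR as a fraction: $326,141 / $12,000,000 = 2.718%.
σ = VaR / z = 2.718% / 1.282 = 2.120%.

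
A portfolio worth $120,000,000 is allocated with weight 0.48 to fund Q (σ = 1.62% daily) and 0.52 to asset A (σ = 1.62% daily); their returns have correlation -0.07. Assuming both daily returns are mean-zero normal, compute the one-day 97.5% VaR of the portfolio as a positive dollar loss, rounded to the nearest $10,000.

σ_p² = 0.48²·1.62² + 0.52²·1.62² + 2·-0.07·0.48·0.52·1.62·1.62 = 1.2226 (%²).
σ_p = √1.2226 = 1.106%.
At 97.5%, z = 1.960.
VaR = 1.960 × 1.106% = 2.168%; on $120,000,000 that is $2,601,600.

$2,600,000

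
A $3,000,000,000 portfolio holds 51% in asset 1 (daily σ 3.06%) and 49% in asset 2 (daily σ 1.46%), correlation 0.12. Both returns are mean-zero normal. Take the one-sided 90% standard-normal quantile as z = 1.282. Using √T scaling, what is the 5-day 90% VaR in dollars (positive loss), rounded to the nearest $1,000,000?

$154,000,000

σ_p = √(0.51²·3.06² + 0.49²·1.46² + 2·0.12·0.51·0.49·3.06·1.46) = 1.793%.
σ_{5d} = 1.793% × √5 = 4.009%.
VaR = 1.282 × 4.009% = 5.140%; on $3,000,000,000 that is $154,200,000.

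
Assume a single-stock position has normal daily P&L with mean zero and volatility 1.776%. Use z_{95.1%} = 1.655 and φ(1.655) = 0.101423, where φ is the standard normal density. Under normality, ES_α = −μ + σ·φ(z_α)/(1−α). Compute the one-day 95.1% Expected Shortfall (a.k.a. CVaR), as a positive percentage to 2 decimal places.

Tail multiplier: φ(z)/(1−α) = 0.101423 / 0.049 = 2.070.
ES = 1.776% × 2.070 = 3.676%.

3.68%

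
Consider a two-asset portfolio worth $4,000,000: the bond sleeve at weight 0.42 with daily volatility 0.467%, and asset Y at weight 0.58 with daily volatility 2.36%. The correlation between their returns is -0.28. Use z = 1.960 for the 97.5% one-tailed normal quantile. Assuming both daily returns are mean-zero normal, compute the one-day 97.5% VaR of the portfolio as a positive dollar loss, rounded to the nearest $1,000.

σ_p² = 0.42²·0.467² + 0.58²·2.36² + 2·-0.28·0.42·0.58·0.467·2.36 = 1.7617 (%²).
σ_p = √1.7617 = 1.327%.
VaR = 1.960 × 1.327% = 2.601%; on $4,000,000 that is $104,040.

$104,000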